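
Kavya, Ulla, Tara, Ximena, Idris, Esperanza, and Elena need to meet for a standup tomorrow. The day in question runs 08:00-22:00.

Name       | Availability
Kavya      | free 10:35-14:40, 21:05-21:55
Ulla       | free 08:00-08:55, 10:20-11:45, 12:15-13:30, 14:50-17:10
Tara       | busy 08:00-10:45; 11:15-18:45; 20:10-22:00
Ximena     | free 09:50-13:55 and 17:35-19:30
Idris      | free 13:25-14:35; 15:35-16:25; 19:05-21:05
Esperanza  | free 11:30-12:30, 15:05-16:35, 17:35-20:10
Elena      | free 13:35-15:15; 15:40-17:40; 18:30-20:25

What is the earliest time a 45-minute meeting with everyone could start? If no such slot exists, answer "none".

Kavya free: 10:35-14:40, 21:05-21:55.
Ulla free: 08:00-08:55, 10:20-11:45, 12:15-13:30, 14:50-17:10.
Tara free: 10:45-11:15, 18:45-20:10 (invert busy blocks within the working day).
Ximena free: 09:50-13:55, 17:35-19:30.
Idris free: 13:25-14:35, 15:35-16:25, 19:05-21:05.
Esperanza free: 11:30-12:30, 15:05-16:35, 17:35-20:10.
Elena free: 13:35-15:15, 15:40-17:40, 18:30-20:25.
Kavya ∩ Ulla: 10:35-11:45, 12:15-13:30.
Kavya ∩ Ulla ∩ Tara: 10:45-11:15.
Kavya ∩ Ulla ∩ Tara ∩ Ximena: 10:45-11:15.
Kavya ∩ Ulla ∩ Tara ∩ Ximena ∩ Idris: ∅.
Kavya ∩ Ulla ∩ Tara ∩ Ximena ∩ Idris ∩ Esperanza: ∅.
Kavya ∩ Ulla ∩ Tara ∩ Ximena ∩ Idris ∩ Esperanza ∩ Elena: ∅.
There is no time when everyone is free.
No common window is at least 45 minutes long.

none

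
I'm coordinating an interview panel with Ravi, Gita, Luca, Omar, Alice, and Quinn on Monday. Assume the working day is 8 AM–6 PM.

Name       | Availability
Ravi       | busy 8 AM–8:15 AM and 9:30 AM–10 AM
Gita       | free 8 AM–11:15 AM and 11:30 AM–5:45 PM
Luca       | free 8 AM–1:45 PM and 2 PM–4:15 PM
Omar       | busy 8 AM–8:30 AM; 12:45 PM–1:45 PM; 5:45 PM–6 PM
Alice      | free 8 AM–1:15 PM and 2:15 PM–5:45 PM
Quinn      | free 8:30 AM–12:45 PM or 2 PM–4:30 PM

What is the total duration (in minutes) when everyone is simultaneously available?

330

Ravi free: 08:15-09:30, 10:00-18:00 (invert busy blocks within the working day).
Gita free: 08:00-11:15, 11:30-17:45.
Luca free: 08:00-13:45, 14:00-16:15.
Omar free: 08:30-12:45, 13:45-17:45 (invert busy blocks within the working day).
Alice free: 08:00-13:15, 14:15-17:45.
Quinn free: 08:30-12:45, 14:00-16:30.
Ravi ∩ Gita: 08:15-09:30, 10:00-11:15, 11:30-17:45.
Ravi ∩ Gita ∩ Luca: 08:15-09:30, 10:00-11:15, 11:30-13:45, 14:00-16:15.
Ravi ∩ Gita ∩ Luca ∩ Omar: 08:30-09:30, 10:00-11:15, 11:30-12:45, 14:00-16:15.
Ravi ∩ Gita ∩ Luca ∩ Omar ∩ Alice: 08:30-09:30, 10:00-11:15, 11:30-12:45, 14:15-16:15.
Ravi ∩ Gita ∩ Luca ∩ Omar ∩ Alice ∩ Quinn: 08:30-09:30, 10:00-11:15, 11:30-12:45, 14:15-16:15.
Summing the common windows: 60 + 75 + 75 + 120 = 330 minutes.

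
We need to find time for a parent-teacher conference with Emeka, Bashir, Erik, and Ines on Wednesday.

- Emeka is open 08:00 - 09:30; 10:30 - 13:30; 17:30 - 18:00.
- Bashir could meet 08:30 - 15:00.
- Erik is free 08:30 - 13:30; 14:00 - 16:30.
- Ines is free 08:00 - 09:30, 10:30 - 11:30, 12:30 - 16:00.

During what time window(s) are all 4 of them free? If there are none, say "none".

Emeka ∩ Bashir: 08:30-09:30, 10:30-13:30.
Emeka ∩ Bashir ∩ Erik: 08:30-09:30, 10:30-13:30.
Emeka ∩ Bashir ∩ Erik ∩ Ines: 08:30-09:30, 10:30-11:30, 12:30-13:30.
So the common availability across everyone is 08:30-09:30, 10:30-11:30, 12:30-13:30.

08:30-09:30, 10:30-11:30, 12:30-13:30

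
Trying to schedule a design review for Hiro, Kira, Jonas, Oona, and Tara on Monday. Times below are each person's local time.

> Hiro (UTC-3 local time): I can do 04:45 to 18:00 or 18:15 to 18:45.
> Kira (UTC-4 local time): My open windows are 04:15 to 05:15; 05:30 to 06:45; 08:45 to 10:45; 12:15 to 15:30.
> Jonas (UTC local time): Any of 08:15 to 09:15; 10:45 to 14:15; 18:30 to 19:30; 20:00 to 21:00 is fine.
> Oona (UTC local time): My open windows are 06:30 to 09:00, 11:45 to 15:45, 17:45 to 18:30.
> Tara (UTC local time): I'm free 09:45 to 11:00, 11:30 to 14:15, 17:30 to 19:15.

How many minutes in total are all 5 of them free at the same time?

Hiro in UTC: 07:45-21:00, 21:15-21:45 (add 3h to convert from UTC-3).
Kira in UTC: 08:15-09:15, 09:30-10:45, 12:45-14:45, 16:15-19:30 (add 4h to convert from UTC-4).
Jonas in UTC: 08:15-09:15, 10:45-14:15, 18:30-19:30, 20:00-21:00.
Oona in UTC: 06:30-09:00, 11:45-15:45, 17:45-18:30.
Tara in UTC: 09:45-11:00, 11:30-14:15, 17:30-19:15.
Hiro ∩ Kira: 08:15-09:15, 09:30-10:45, 12:45-14:45, 16:15-19:30.
Hiro ∩ Kira ∩ Jonas: 08:15-09:15, 12:45-14:15, 18:30-19:30.
Hiro ∩ Kira ∩ Jonas ∩ Oona: 08:15-09:00, 12:45-14:15.
Hiro ∩ Kira ∩ Jonas ∩ Oona ∩ Tara: 12:45-14:15.
Those are the intersection windows.
That's a single block of 90 minutes.

90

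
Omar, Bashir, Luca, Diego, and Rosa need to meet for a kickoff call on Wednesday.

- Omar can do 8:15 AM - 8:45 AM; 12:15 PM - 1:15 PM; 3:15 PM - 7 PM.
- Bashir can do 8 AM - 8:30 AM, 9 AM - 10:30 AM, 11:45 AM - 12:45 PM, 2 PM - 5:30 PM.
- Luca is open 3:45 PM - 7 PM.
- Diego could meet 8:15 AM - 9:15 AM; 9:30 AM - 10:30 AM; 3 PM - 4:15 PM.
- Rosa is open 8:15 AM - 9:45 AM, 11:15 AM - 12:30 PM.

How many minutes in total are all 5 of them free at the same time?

Omar ∩ Bashir: 08:15-08:30, 12:15-12:45, 15:15-17:30.
Omar ∩ Bashir ∩ Luca: 15:45-17:30.
Omar ∩ Bashir ∩ Luca ∩ Diego: 15:45-16:15.
Omar ∩ Bashir ∩ Luca ∩ Diego ∩ Rosa: ∅.
There is no time when everyone is free.
There is no common window, so the total is 0 minutes.

0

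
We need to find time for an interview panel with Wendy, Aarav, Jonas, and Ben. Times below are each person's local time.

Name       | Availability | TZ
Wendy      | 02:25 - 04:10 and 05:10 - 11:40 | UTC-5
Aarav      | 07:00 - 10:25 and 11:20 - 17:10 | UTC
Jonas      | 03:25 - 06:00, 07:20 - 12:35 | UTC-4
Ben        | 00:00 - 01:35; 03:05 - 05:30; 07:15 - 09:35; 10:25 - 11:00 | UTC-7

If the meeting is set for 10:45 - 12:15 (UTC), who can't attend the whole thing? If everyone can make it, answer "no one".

Aarav, Jonas

Wendy in UTC: 07:25-09:10, 10:10-16:40 (add 5h to convert from UTC-5).
Aarav in UTC: 07:00-10:25, 11:20-17:10.
Jonas in UTC: 07:25-10:00, 11:20-16:35 (add 4h to convert from UTC-4).
Ben in UTC: 07:00-08:35, 10:05-12:30, 14:15-16:35, 17:25-18:00 (add 7h to convert from UTC-7).
Wendy: free for 10:45-12:15. Aarav: not fully free for 10:45-12:15. Jonas: not fully free for 10:45-12:15. Ben: free for 10:45-12:15.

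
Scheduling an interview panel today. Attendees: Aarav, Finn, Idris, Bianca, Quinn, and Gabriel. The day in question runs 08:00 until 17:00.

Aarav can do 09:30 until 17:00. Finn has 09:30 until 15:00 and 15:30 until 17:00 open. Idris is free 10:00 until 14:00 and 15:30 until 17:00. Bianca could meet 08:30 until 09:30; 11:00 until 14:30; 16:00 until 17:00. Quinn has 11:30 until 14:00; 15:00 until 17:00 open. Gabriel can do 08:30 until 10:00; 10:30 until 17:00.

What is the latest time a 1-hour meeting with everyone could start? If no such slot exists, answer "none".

16:00

Aarav ∩ Finn: 09:30-15:00, 15:30-17:00.
Aarav ∩ Finn ∩ Idris: 10:00-14:00, 15:30-17:00.
Aarav ∩ Finn ∩ Idris ∩ Bianca: 11:00-14:00, 16:00-17:00.
Aarav ∩ Finn ∩ Idris ∩ Bianca ∩ Quinn: 11:30-14:00, 16:00-17:00.
Aarav ∩ Finn ∩ Idris ∩ Bianca ∩ Quinn ∩ Gabriel: 11:30-14:00, 16:00-17:00.
The last common window of at least 60 minutes is 16:00-17:00; a 60-minute meeting can start as late as 16:00 and still end by 17:00.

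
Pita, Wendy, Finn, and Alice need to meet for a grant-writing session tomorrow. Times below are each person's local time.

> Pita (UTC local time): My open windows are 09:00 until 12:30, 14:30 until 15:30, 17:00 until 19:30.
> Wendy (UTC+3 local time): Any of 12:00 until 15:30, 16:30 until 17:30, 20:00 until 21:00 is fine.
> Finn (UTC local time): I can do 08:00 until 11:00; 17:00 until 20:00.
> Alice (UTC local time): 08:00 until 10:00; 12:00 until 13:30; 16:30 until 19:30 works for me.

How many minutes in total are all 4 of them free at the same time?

Pita in UTC: 09:00-12:30, 14:30-15:30, 17:00-19:30.
Wendy in UTC: 09:00-12:30, 13:30-14:30, 17:00-18:00 (subtract 3h to convert from UTC+3).
Finn in UTC: 08:00-11:00, 17:00-20:00.
Alice in UTC: 08:00-10:00, 12:00-13:30, 16:30-19:30.
Pita ∩ Wendy: 09:00-12:30, 17:00-18:00.
Pita ∩ Wendy ∩ Finn: 09:00-11:00, 17:00-18:00.
Pita ∩ Wendy ∩ Finn ∩ Alice: 09:00-10:00, 17:00-18:00.
Summing the common windows: 60 + 60 = 120 minutes.

120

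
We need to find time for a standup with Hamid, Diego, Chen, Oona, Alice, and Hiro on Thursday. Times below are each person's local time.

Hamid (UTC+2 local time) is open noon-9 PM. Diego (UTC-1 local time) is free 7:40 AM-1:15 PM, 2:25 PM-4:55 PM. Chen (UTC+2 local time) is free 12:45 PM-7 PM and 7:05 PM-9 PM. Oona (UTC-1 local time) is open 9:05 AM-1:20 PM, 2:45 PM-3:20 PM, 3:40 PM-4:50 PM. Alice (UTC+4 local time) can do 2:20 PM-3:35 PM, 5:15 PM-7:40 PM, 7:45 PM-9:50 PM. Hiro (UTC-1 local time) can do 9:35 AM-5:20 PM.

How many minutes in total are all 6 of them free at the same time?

210

Hamid in UTC: 10:00-19:00 (subtract 2h to convert from UTC+2).
Diego in UTC: 08:40-14:15, 15:25-17:55 (add 1h to convert from UTC-1).
Chen in UTC: 10:45-17:00, 17:05-19:00 (subtract 2h to convert from UTC+2).
Oona in UTC: 10:05-14:20, 15:45-16:20, 16:40-17:50 (add 1h to convert from UTC-1).
Alice in UTC: 10:20-11:35, 13:15-15:40, 15:45-17:50 (subtract 4h to convert from UTC+4).
Hiro in UTC: 10:35-18:20 (add 1h to convert from UTC-1).
Hamid ∩ Diego: 10:00-14:15, 15:25-17:55.
Hamid ∩ Diego ∩ Chen: 10:45-14:15, 15:25-17:00, 17:05-17:55.
Hamid ∩ Diego ∩ Chen ∩ Oona: 10:45-14:15, 15:45-16:20, 16:40-17:00, 17:05-17:50.
Hamid ∩ Diego ∩ Chen ∩ Oona ∩ Alice: 10:45-11:35, 13:15-14:15, 15:45-16:20, 16:40-17:00, 17:05-17:50.
Hamid ∩ Diego ∩ Chen ∩ Oona ∩ Alice ∩ Hiro: 10:45-11:35, 13:15-14:15, 15:45-16:20, 16:40-17:00, 17:05-17:50.
So the common availability across everyone is 10:45-11:35, 13:15-14:15, 15:45-16:20, 16:40-17:00, 17:05-17:50.
Summing the common windows: 50 + 60 + 35 + 20 + 45 = 210 minutes.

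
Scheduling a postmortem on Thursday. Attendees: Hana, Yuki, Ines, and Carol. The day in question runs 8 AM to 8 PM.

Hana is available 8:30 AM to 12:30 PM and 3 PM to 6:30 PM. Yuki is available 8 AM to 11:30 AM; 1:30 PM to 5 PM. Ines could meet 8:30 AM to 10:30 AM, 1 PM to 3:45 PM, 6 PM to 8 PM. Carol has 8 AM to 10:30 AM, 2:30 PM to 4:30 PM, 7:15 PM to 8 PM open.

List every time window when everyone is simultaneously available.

Hana ∩ Yuki: 08:30-11:30, 15:00-17:00.
Hana ∩ Yuki ∩ Ines: 08:30-10:30, 15:00-15:45.
Hana ∩ Yuki ∩ Ines ∩ Carol: 08:30-10:30, 15:00-15:45.

08:30-10:30, 15:00-15:45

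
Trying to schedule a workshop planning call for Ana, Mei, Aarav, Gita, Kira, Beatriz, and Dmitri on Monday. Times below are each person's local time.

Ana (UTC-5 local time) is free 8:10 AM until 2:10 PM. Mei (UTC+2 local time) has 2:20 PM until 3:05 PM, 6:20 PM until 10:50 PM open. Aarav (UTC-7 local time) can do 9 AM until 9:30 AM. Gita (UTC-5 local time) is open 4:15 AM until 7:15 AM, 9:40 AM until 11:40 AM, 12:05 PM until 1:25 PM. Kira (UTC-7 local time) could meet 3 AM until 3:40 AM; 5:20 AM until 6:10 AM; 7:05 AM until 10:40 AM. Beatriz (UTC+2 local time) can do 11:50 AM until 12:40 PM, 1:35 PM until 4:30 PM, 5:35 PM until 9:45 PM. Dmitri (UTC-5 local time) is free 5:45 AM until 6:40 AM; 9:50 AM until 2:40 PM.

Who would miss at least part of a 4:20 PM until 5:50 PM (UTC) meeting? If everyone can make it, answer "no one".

Aarav, Gita, Kira

Ana in UTC: 13:10-19:10 (add 5h to convert from UTC-5).
Mei in UTC: 12:20-13:05, 16:20-20:50 (subtract 2h to convert from UTC+2).
Aarav in UTC: 16:00-16:30 (add 7h to convert from UTC-7).
Gita in UTC: 09:15-12:15, 14:40-16:40, 17:05-18:25 (add 5h to convert from UTC-5).
Kira in UTC: 10:00-10:40, 12:20-13:10, 14:05-17:40 (add 7h to convert from UTC-7).
Beatriz in UTC: 09:50-10:40, 11:35-14:30, 15:35-19:45 (subtract 2h to convert from UTC+2).
Dmitri in UTC: 10:45-11:40, 14:50-19:40 (add 5h to convert from UTC-5).
Ana: free for 16:20-17:50. Mei: free for 16:20-17:50. Aarav: not fully free for 16:20-17:50. Gita: not fully free for 16:20-17:50. Kira: not fully free for 16:20-17:50. Beatriz: free for 16:20-17:50. Dmitri: free for 16:20-17:50.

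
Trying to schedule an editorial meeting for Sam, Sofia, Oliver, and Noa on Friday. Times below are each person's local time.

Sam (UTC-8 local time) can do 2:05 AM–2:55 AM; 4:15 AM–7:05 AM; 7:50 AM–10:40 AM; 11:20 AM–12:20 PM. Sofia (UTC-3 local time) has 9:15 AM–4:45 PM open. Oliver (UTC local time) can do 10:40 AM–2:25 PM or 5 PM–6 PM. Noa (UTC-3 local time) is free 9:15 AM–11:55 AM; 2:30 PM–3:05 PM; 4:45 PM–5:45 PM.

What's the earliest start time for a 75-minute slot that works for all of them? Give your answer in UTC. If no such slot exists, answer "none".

12:15

Sam in UTC: 10:05-10:55, 12:15-15:05, 15:50-18:40, 19:20-20:20 (add 8h to convert from UTC-8).
Sofia in UTC: 12:15-19:45 (add 3h to convert from UTC-3).
Oliver in UTC: 10:40-14:25, 17:00-18:00.
Noa in UTC: 12:15-14:55, 17:30-18:05, 19:45-20:45 (add 3h to convert from UTC-3).
Sam ∩ Sofia: 12:15-15:05, 15:50-18:40, 19:20-19:45.
Sam ∩ Sofia ∩ Oliver: 12:15-14:25, 17:00-18:00.
Sam ∩ Sofia ∩ Oliver ∩ Noa: 12:15-14:25, 17:30-18:00.
Those are the intersection windows.
The first common window of at least 75 minutes is 12:15-14:25, so the earliest start is 12:15.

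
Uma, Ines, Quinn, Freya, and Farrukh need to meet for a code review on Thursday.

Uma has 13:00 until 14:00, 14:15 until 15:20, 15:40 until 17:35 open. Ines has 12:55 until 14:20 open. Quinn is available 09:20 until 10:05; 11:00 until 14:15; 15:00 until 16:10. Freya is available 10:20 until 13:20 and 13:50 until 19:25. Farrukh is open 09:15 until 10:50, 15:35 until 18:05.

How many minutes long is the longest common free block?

Uma ∩ Ines: 13:00-14:00, 14:15-14:20.
Uma ∩ Ines ∩ Quinn: 13:00-14:00.
Uma ∩ Ines ∩ Quinn ∩ Freya: 13:00-13:20, 13:50-14:00.
Uma ∩ Ines ∩ Quinn ∩ Freya ∩ Farrukh: ∅.
There is no time when everyone is free.
No common window exists, so the longest block is 0 minutes.

0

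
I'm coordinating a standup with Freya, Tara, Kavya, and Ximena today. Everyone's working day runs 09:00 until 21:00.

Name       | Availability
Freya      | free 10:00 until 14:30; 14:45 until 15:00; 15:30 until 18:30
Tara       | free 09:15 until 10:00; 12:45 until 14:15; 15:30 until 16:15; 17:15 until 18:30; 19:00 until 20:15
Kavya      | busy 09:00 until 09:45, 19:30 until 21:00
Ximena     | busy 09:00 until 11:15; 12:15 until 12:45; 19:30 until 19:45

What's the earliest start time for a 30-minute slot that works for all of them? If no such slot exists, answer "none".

12:45

Freya free: 10:00-14:30, 14:45-15:00, 15:30-18:30.
Tara free: 09:15-10:00, 12:45-14:15, 15:30-16:15, 17:15-18:30, 19:00-20:15.
Kavya free: 09:45-19:30 (invert busy blocks within the working day).
Ximena free: 11:15-12:15, 12:45-19:30, 19:45-21:00 (invert busy blocks within the working day).
Freya ∩ Tara: 12:45-14:15, 15:30-16:15, 17:15-18:30.
Freya ∩ Tara ∩ Kavya: 12:45-14:15, 15:30-16:15, 17:15-18:30.
Freya ∩ Tara ∩ Kavya ∩ Ximena: 12:45-14:15, 15:30-16:15, 17:15-18:30.
The first common window of at least 30 minutes is 12:45-14:15, so the earliest start is 12:45.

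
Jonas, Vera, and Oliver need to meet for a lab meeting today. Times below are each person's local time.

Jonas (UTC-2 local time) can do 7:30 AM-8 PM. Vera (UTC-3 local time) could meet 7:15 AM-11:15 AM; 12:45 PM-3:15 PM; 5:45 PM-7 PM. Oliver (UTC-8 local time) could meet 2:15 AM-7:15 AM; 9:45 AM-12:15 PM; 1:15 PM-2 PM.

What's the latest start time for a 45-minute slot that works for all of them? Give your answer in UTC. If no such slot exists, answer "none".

21:15

Jonas in UTC: 09:30-22:00 (add 2h to convert from UTC-2).
Vera in UTC: 10:15-14:15, 15:45-18:15, 20:45-22:00 (add 3h to convert from UTC-3).
Oliver in UTC: 10:15-15:15, 17:45-20:15, 21:15-22:00 (add 8h to convert from UTC-8).
Jonas ∩ Vera: 10:15-14:15, 15:45-18:15, 20:45-22:00.
Jonas ∩ Vera ∩ Oliver: 10:15-14:15, 17:45-18:15, 21:15-22:00.
The last common window of at least 45 minutes is 21:15-22:00; a 45-minute meeting can start as late as 21:15 and still end by 22:00.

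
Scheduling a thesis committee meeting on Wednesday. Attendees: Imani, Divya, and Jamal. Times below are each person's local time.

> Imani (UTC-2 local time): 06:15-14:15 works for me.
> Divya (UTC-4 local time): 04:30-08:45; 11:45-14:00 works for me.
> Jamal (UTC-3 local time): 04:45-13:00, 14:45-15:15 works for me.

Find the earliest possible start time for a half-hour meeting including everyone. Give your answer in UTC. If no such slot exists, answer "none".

08:30

Imani in UTC: 08:15-16:15 (add 2h to convert from UTC-2).
Divya in UTC: 08:30-12:45, 15:45-18:00 (add 4h to convert from UTC-4).
Jamal in UTC: 07:45-16:00, 17:45-18:15 (add 3h to convert from UTC-3).
Imani ∩ Divya: 08:30-12:45, 15:45-16:15.
Imani ∩ Divya ∩ Jamal: 08:30-12:45, 15:45-16:00.
The first common window of at least 30 minutes is 08:30-12:45, so the earliest start is 08:30.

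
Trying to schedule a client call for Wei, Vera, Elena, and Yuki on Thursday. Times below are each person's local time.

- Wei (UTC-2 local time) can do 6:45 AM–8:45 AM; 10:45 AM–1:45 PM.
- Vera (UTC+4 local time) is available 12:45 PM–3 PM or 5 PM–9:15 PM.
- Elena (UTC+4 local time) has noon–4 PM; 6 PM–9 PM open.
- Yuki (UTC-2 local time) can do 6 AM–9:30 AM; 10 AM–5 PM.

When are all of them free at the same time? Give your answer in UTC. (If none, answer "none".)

08:45-10:45, 14:00-15:45

Wei in UTC: 08:45-10:45, 12:45-15:45 (add 2h to convert from UTC-2).
Vera in UTC: 08:45-11:00, 13:00-17:15 (subtract 4h to convert from UTC+4).
Elena in UTC: 08:00-12:00, 14:00-17:00 (subtract 4h to convert from UTC+4).
Yuki in UTC: 08:00-11:30, 12:00-19:00 (add 2h to convert from UTC-2).
Wei ∩ Vera: 08:45-10:45, 13:00-15:45.
Wei ∩ Vera ∩ Elena: 08:45-10:45, 14:00-15:45.
Wei ∩ Vera ∩ Elena ∩ Yuki: 08:45-10:45, 14:00-15:45.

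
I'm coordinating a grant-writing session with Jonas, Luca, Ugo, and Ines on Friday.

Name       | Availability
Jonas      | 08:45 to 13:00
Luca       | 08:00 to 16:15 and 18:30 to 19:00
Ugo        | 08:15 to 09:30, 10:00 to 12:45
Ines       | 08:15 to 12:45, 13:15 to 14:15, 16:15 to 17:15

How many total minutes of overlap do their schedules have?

Jonas ∩ Luca: 08:45-13:00.
Jonas ∩ Luca ∩ Ugo: 08:45-09:30, 10:00-12:45.
Jonas ∩ Luca ∩ Ugo ∩ Ines: 08:45-09:30, 10:00-12:45.
So the common availability across everyone is 08:45-09:30, 10:00-12:45.
Summing the common windows: 45 + 165 = 210 minutes.

210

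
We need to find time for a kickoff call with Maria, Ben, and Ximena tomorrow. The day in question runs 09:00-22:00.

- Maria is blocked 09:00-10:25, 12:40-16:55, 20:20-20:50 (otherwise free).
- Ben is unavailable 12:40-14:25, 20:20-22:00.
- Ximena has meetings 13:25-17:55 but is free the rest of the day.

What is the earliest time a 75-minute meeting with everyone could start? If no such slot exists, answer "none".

Maria free: 10:25-12:40, 16:55-20:20, 20:50-22:00 (invert busy blocks within the working day).
Ben free: 09:00-12:40, 14:25-20:20 (invert busy blocks within the working day).
Ximena free: 09:00-13:25, 17:55-22:00 (invert busy blocks within the working day).
Maria ∩ Ben: 10:25-12:40, 16:55-20:20.
Maria ∩ Ben ∩ Ximena: 10:25-12:40, 17:55-20:20.
Those are the intersection windows.
The first common window of at least 75 minutes is 10:25-12:40, so the earliest start is 10:25.

10:25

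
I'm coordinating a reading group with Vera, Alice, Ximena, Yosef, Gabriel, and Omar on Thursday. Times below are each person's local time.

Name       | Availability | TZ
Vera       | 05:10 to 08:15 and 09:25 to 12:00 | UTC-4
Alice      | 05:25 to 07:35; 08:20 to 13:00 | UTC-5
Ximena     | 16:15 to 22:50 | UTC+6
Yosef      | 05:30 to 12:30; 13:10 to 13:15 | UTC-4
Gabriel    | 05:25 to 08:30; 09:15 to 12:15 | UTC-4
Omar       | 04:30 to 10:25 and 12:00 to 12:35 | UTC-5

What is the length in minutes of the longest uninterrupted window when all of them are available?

120

Vera in UTC: 09:10-12:15, 13:25-16:00 (add 4h to convert from UTC-4).
Alice in UTC: 10:25-12:35, 13:20-18:00 (add 5h to convert from UTC-5).
Ximena in UTC: 10:15-16:50 (subtract 6h to convert from UTC+6).
Yosef in UTC: 09:30-16:30, 17:10-17:15 (add 4h to convert from UTC-4).
Gabriel in UTC: 09:25-12:30, 13:15-16:15 (add 4h to convert from UTC-4).
Omar in UTC: 09:30-15:25, 17:00-17:35 (add 5h to convert from UTC-5).
Vera ∩ Alice: 10:25-12:15, 13:25-16:00.
Vera ∩ Alice ∩ Ximena: 10:25-12:15, 13:25-16:00.
Vera ∩ Alice ∩ Ximena ∩ Yosef: 10:25-12:15, 13:25-16:00.
Vera ∩ Alice ∩ Ximena ∩ Yosef ∩ Gabriel: 10:25-12:15, 13:25-16:00.
Vera ∩ Alice ∩ Ximena ∩ Yosef ∩ Gabriel ∩ Omar: 10:25-12:15, 13:25-15:25.
The longest is 13:25-15:25 at 120 minutes.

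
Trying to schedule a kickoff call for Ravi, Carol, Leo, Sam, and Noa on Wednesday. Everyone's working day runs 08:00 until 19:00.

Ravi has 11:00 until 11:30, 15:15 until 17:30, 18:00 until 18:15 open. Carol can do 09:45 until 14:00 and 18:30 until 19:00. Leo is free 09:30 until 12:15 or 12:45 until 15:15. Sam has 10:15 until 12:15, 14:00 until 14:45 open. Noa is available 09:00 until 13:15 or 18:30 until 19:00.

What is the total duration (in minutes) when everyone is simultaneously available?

Ravi ∩ Carol: 11:00-11:30.
Ravi ∩ Carol ∩ Leo: 11:00-11:30.
Ravi ∩ Carol ∩ Leo ∩ Sam: 11:00-11:30.
Ravi ∩ Carol ∩ Leo ∩ Sam ∩ Noa: 11:00-11:30.
That's a single block of 30 minutes.

30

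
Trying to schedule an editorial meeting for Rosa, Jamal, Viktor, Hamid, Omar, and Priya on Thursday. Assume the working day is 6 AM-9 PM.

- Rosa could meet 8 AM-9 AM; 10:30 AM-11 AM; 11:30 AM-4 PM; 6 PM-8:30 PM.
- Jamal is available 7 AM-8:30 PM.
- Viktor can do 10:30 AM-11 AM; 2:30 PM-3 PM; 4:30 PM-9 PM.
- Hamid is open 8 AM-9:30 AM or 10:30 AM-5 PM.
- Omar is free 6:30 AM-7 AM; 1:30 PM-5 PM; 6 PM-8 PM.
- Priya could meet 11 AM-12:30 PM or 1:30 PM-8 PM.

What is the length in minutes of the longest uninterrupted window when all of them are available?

Rosa ∩ Jamal: 08:00-09:00, 10:30-11:00, 11:30-16:00, 18:00-20:30.
Rosa ∩ Jamal ∩ Viktor: 10:30-11:00, 14:30-15:00, 18:00-20:30.
Rosa ∩ Jamal ∩ Viktor ∩ Hamid: 10:30-11:00, 14:30-15:00.
Rosa ∩ Jamal ∩ Viktor ∩ Hamid ∩ Omar: 14:30-15:00.
Rosa ∩ Jamal ∩ Viktor ∩ Hamid ∩ Omar ∩ Priya: 14:30-15:00.
The longest is 14:30-15:00 at 30 minutes.

30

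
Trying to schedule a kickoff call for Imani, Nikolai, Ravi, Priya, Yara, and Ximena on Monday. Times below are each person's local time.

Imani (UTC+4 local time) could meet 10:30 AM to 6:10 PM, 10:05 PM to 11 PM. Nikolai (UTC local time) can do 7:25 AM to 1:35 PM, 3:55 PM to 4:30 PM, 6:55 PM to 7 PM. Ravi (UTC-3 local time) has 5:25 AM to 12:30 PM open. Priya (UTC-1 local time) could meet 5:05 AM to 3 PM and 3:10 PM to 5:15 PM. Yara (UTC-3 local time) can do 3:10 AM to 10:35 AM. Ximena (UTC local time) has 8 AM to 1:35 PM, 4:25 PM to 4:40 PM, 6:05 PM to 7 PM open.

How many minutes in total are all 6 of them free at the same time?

Imani in UTC: 06:30-14:10, 18:05-19:00 (subtract 4h to convert from UTC+4).
Nikolai in UTC: 07:25-13:35, 15:55-16:30, 18:55-19:00.
Ravi in UTC: 08:25-15:30 (add 3h to convert from UTC-3).
Priya in UTC: 06:05-16:00, 16:10-18:15 (add 1h to convert from UTC-1).
Yara in UTC: 06:10-13:35 (add 3h to convert from UTC-3).
Ximena in UTC: 08:00-13:35, 16:25-16:40, 18:05-19:00.
Imani ∩ Nikolai: 07:25-13:35, 18:55-19:00.
Imani ∩ Nikolai ∩ Ravi: 08:25-13:35.
Imani ∩ Nikolai ∩ Ravi ∩ Priya: 08:25-13:35.
Imani ∩ Nikolai ∩ Ravi ∩ Priya ∩ Yara: 08:25-13:35.
Imani ∩ Nikolai ∩ Ravi ∩ Priya ∩ Yara ∩ Ximena: 08:25-13:35.
That's a single block of 310 minutes.

310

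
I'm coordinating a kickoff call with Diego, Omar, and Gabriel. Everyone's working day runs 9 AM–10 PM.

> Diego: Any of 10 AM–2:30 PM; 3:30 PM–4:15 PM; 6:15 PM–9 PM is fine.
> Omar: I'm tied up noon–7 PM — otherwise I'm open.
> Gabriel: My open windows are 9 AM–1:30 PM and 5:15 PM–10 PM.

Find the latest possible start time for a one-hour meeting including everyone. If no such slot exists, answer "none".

20:00

Diego free: 10:00-14:30, 15:30-16:15, 18:15-21:00.
Omar free: 09:00-12:00, 19:00-22:00 (invert busy blocks within the working day).
Gabriel free: 09:00-13:30, 17:15-22:00.
Diego ∩ Omar: 10:00-12:00, 19:00-21:00.
Diego ∩ Omar ∩ Gabriel: 10:00-12:00, 19:00-21:00.
The last common window of at least 60 minutes is 19:00-21:00; a 60-minute meeting can start as late as 20:00 and still end by 21:00.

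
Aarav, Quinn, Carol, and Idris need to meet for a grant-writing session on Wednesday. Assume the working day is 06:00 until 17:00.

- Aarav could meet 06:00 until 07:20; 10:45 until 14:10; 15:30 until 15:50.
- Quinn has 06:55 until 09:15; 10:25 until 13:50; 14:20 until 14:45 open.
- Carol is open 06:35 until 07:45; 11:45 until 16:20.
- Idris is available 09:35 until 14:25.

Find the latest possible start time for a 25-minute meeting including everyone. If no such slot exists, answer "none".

Aarav ∩ Quinn: 06:55-07:20, 10:45-13:50.
Aarav ∩ Quinn ∩ Carol: 06:55-07:20, 11:45-13:50.
Aarav ∩ Quinn ∩ Carol ∩ Idris: 11:45-13:50.
The last common window of at least 25 minutes is 11:45-13:50; a 25-minute meeting can start as late as 13:25 and still end by 13:50.

13:25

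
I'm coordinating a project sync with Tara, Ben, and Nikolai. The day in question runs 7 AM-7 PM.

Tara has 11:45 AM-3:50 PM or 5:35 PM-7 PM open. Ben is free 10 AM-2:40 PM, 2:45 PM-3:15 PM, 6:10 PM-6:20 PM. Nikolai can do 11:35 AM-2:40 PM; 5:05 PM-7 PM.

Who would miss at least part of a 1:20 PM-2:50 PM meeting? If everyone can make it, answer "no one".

Ben, Nikolai

Tara: free for 13:20-14:50. Ben: not fully free for 13:20-14:50. Nikolai: not fully free for 13:20-14:50.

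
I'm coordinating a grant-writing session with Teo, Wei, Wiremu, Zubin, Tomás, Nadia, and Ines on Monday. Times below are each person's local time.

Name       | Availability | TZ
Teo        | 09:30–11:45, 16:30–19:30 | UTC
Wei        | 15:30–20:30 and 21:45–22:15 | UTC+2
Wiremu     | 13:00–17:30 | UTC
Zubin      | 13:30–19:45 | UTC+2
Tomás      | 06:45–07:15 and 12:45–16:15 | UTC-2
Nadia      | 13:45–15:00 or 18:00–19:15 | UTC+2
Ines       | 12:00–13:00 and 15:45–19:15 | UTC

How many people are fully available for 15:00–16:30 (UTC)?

Teo in UTC: 09:30-11:45, 16:30-19:30.
Wei in UTC: 13:30-18:30, 19:45-20:15 (subtract 2h to convert from UTC+2).
Wiremu in UTC: 13:00-17:30.
Zubin in UTC: 11:30-17:45 (subtract 2h to convert from UTC+2).
Tomás in UTC: 08:45-09:15, 14:45-18:15 (add 2h to convert from UTC-2).
Nadia in UTC: 11:45-13:00, 16:00-17:15 (subtract 2h to convert from UTC+2).
Ines in UTC: 12:00-13:00, 15:45-19:15.
Wei, Wiremu, Zubin, and Tomás can make the full 15:00-16:30 slot — that's 4.

4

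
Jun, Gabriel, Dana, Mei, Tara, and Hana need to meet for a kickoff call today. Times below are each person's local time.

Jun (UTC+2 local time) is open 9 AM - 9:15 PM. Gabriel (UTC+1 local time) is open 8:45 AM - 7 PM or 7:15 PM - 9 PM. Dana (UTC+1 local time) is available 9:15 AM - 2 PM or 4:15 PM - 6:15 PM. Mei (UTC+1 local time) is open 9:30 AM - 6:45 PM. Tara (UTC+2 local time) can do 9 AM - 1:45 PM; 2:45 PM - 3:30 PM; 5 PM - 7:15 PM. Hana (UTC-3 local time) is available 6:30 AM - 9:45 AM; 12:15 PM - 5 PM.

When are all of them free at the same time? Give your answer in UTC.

09:30-11:45, 15:15-17:15

Jun in UTC: 07:00-19:15 (subtract 2h to convert from UTC+2).
Gabriel in UTC: 07:45-18:00, 18:15-20:00 (subtract 1h to convert from UTC+1).
Dana in UTC: 08:15-13:00, 15:15-17:15 (subtract 1h to convert from UTC+1).
Mei in UTC: 08:30-17:45 (subtract 1h to convert from UTC+1).
Tara in UTC: 07:00-11:45, 12:45-13:30, 15:00-17:15 (subtract 2h to convert from UTC+2).
Hana in UTC: 09:30-12:45, 15:15-20:00 (add 3h to convert from UTC-3).
Jun ∩ Gabriel: 07:45-18:00, 18:15-19:15.
Jun ∩ Gabriel ∩ Dana: 08:15-13:00, 15:15-17:15.
Jun ∩ Gabriel ∩ Dana ∩ Mei: 08:30-13:00, 15:15-17:15.
Jun ∩ Gabriel ∩ Dana ∩ Mei ∩ Tara: 08:30-11:45, 12:45-13:00, 15:15-17:15.
Jun ∩ Gabriel ∩ Dana ∩ Mei ∩ Tara ∩ Hana: 09:30-11:45, 15:15-17:15.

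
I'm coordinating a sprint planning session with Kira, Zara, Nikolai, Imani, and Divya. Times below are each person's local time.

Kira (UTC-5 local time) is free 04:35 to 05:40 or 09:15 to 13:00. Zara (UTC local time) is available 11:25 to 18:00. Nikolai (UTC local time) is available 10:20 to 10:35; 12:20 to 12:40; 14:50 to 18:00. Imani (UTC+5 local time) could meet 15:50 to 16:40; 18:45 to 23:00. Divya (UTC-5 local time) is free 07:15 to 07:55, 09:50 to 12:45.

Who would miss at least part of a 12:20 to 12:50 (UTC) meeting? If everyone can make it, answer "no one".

Imani, Kira, Nikolai

Kira in UTC: 09:35-10:40, 14:15-18:00 (add 5h to convert from UTC-5).
Zara in UTC: 11:25-18:00.
Nikolai in UTC: 10:20-10:35, 12:20-12:40, 14:50-18:00.
Imani in UTC: 10:50-11:40, 13:45-18:00 (subtract 5h to convert from UTC+5).
Divya in UTC: 12:15-12:55, 14:50-17:45 (add 5h to convert from UTC-5).
Kira: not fully free for 12:20-12:50. Zara: free for 12:20-12:50. Nikolai: not fully free for 12:20-12:50. Imani: not fully free for 12:20-12:50. Divya: free for 12:20-12:50.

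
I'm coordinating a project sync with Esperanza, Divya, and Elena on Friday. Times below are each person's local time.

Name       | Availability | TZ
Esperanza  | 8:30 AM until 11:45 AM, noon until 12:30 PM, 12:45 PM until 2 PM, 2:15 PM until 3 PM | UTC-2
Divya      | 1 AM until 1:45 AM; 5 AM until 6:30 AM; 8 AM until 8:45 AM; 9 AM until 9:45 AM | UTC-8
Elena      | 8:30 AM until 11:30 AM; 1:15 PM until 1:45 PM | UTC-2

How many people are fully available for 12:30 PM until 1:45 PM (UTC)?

1

Esperanza in UTC: 10:30-13:45, 14:00-14:30, 14:45-16:00, 16:15-17:00 (add 2h to convert from UTC-2).
Divya in UTC: 09:00-09:45, 13:00-14:30, 16:00-16:45, 17:00-17:45 (add 8h to convert from UTC-8).
Elena in UTC: 10:30-13:30, 15:15-15:45 (add 2h to convert from UTC-2).
Esperanza can make the full 12:30-13:45 slot — that's 1.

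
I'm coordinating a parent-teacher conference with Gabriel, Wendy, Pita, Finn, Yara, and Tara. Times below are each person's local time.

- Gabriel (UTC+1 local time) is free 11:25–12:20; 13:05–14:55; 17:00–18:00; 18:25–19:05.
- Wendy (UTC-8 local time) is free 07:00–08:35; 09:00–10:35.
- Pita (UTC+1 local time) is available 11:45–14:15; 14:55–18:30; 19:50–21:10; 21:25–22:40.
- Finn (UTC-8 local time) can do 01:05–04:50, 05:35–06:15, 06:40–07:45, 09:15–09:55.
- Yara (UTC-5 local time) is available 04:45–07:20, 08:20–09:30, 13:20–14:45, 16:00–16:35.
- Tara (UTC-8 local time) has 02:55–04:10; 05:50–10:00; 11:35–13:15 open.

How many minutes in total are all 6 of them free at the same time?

0

Gabriel in UTC: 10:25-11:20, 12:05-13:55, 16:00-17:00, 17:25-18:05 (subtract 1h to convert from UTC+1).
Wendy in UTC: 15:00-16:35, 17:00-18:35 (add 8h to convert from UTC-8).
Pita in UTC: 10:45-13:15, 13:55-17:30, 18:50-20:10, 20:25-21:40 (subtract 1h to convert from UTC+1).
Finn in UTC: 09:05-12:50, 13:35-14:15, 14:40-15:45, 17:15-17:55 (add 8h to convert from UTC-8).
Yara in UTC: 09:45-12:20, 13:20-14:30, 18:20-19:45, 21:00-21:35 (add 5h to convert from UTC-5).
Tara in UTC: 10:55-12:10, 13:50-18:00, 19:35-21:15 (add 8h to convert from UTC-8).
Gabriel ∩ Wendy: 16:00-16:35, 17:25-18:05.
Gabriel ∩ Wendy ∩ Pita: 16:00-16:35, 17:25-17:30.
Gabriel ∩ Wendy ∩ Pita ∩ Finn: 17:25-17:30.
Gabriel ∩ Wendy ∩ Pita ∩ Finn ∩ Yara: ∅.
Gabriel ∩ Wendy ∩ Pita ∩ Finn ∩ Yara ∩ Tara: ∅.
There is no time when everyone is free.
There is no common window, so the total is 0 minutes.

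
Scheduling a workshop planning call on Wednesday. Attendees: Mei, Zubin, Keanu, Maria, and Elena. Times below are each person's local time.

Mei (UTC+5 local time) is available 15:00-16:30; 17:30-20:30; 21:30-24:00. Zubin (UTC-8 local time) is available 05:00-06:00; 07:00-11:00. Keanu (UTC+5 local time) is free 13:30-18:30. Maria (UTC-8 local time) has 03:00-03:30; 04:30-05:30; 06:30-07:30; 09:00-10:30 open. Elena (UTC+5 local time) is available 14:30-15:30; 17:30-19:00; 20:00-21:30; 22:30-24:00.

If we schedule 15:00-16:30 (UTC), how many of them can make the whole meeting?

Mei in UTC: 10:00-11:30, 12:30-15:30, 16:30-19:00 (subtract 5h to convert from UTC+5).
Zubin in UTC: 13:00-14:00, 15:00-19:00 (add 8h to convert from UTC-8).
Keanu in UTC: 08:30-13:30 (subtract 5h to convert from UTC+5).
Maria in UTC: 11:00-11:30, 12:30-13:30, 14:30-15:30, 17:00-18:30 (add 8h to convert from UTC-8).
Elena in UTC: 09:30-10:30, 12:30-14:00, 15:00-16:30, 17:30-19:00 (subtract 5h to convert from UTC+5).
Zubin and Elena can make the full 15:00-16:30 slot — that's 2.

2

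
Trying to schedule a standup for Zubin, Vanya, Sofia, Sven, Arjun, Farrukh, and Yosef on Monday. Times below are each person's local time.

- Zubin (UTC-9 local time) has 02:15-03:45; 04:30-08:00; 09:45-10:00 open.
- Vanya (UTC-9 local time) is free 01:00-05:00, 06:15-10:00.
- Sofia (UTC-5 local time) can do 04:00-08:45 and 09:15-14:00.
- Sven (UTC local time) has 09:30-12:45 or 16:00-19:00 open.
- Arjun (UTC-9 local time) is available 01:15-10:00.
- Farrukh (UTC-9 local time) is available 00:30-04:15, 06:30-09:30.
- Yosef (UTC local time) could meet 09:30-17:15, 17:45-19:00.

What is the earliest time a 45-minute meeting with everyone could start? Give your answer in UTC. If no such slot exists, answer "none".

Zubin in UTC: 11:15-12:45, 13:30-17:00, 18:45-19:00 (add 9h to convert from UTC-9).
Vanya in UTC: 10:00-14:00, 15:15-19:00 (add 9h to convert from UTC-9).
Sofia in UTC: 09:00-13:45, 14:15-19:00 (add 5h to convert from UTC-5).
Sven in UTC: 09:30-12:45, 16:00-19:00.
Arjun in UTC: 10:15-19:00 (add 9h to convert from UTC-9).
Farrukh in UTC: 09:30-13:15, 15:30-18:30 (add 9h to convert from UTC-9).
Yosef in UTC: 09:30-17:15, 17:45-19:00.
Zubin ∩ Vanya: 11:15-12:45, 13:30-14:00, 15:15-17:00, 18:45-19:00.
Zubin ∩ Vanya ∩ Sofia: 11:15-12:45, 13:30-13:45, 15:15-17:00, 18:45-19:00.
Zubin ∩ Vanya ∩ Sofia ∩ Sven: 11:15-12:45, 16:00-17:00, 18:45-19:00.
Zubin ∩ Vanya ∩ Sofia ∩ Sven ∩ Arjun: 11:15-12:45, 16:00-17:00, 18:45-19:00.
Zubin ∩ Vanya ∩ Sofia ∩ Sven ∩ Arjun ∩ Farrukh: 11:15-12:45, 16:00-17:00.
Zubin ∩ Vanya ∩ Sofia ∩ Sven ∩ Arjun ∩ Farrukh ∩ Yosef: 11:15-12:45, 16:00-17:00.
The first common window of at least 45 minutes is 11:15-12:45, so the earliest start is 11:15.

11:15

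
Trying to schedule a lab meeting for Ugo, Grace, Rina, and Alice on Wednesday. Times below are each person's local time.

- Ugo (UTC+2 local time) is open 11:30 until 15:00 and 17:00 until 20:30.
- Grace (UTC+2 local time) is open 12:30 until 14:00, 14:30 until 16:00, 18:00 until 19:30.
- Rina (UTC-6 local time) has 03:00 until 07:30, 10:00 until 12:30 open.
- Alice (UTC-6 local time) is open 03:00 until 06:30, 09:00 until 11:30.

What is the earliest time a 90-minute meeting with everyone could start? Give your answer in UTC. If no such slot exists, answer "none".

Ugo in UTC: 09:30-13:00, 15:00-18:30 (subtract 2h to convert from UTC+2).
Grace in UTC: 10:30-12:00, 12:30-14:00, 16:00-17:30 (subtract 2h to convert from UTC+2).
Rina in UTC: 09:00-13:30, 16:00-18:30 (add 6h to convert from UTC-6).
Alice in UTC: 09:00-12:30, 15:00-17:30 (add 6h to convert from UTC-6).
Ugo ∩ Grace: 10:30-12:00, 12:30-13:00, 16:00-17:30.
Ugo ∩ Grace ∩ Rina: 10:30-12:00, 12:30-13:00, 16:00-17:30.
Ugo ∩ Grace ∩ Rina ∩ Alice: 10:30-12:00, 16:00-17:30.
Those are the intersection windows.
The first common window of at least 90 minutes is 10:30-12:00, so the earliest start is 10:30.

10:30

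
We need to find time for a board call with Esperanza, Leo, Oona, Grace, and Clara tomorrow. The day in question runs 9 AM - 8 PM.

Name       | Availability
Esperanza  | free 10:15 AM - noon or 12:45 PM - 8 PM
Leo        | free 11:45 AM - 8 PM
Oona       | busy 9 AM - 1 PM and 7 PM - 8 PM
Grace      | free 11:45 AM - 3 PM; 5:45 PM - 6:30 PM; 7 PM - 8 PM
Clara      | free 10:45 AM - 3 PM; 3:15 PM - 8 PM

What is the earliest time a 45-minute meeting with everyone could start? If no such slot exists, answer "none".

Esperanza free: 10:15-12:00, 12:45-20:00.
Leo free: 11:45-20:00.
Oona free: 13:00-19:00 (invert busy blocks within the working day).
Grace free: 11:45-15:00, 17:45-18:30, 19:00-20:00.
Clara free: 10:45-15:00, 15:15-20:00.
Esperanza ∩ Leo: 11:45-12:00, 12:45-20:00.
Esperanza ∩ Leo ∩ Oona: 13:00-19:00.
Esperanza ∩ Leo ∩ Oona ∩ Grace: 13:00-15:00, 17:45-18:30.
Esperanza ∩ Leo ∩ Oona ∩ Grace ∩ Clara: 13:00-15:00, 17:45-18:30.
The first common window of at least 45 minutes is 13:00-15:00, so the earliest start is 13:00.

13:00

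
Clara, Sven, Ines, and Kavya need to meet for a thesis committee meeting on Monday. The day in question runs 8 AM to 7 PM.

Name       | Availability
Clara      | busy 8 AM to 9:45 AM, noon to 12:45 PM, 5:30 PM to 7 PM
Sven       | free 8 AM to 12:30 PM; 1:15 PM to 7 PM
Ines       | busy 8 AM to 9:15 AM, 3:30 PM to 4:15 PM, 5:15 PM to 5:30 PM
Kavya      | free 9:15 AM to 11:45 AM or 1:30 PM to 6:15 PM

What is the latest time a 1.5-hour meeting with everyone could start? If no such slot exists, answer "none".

Clara free: 09:45-12:00, 12:45-17:30 (invert busy blocks within the working day).
Sven free: 08:00-12:30, 13:15-19:00.
Ines free: 09:15-15:30, 16:15-17:15, 17:30-19:00 (invert busy blocks within the working day).
Kavya free: 09:15-11:45, 13:30-18:15.
Clara ∩ Sven: 09:45-12:00, 13:15-17:30.
Clara ∩ Sven ∩ Ines: 09:45-12:00, 13:15-15:30, 16:15-17:15.
Clara ∩ Sven ∩ Ines ∩ Kavya: 09:45-11:45, 13:30-15:30, 16:15-17:15.
The last common window of at least 90 minutes is 13:30-15:30; a 90-minute meeting can start as late as 14:00 and still end by 15:30.

14:00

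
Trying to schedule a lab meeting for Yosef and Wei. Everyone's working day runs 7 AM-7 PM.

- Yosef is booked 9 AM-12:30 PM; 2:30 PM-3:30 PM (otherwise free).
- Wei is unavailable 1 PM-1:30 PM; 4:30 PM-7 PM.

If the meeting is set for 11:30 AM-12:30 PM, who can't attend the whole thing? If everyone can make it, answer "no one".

Yosef

Yosef free: 07:00-09:00, 12:30-14:30, 15:30-19:00 (invert busy blocks within the working day).
Wei free: 07:00-13:00, 13:30-16:30 (invert busy blocks within the working day).
Yosef: not fully free for 11:30-12:30. Wei: free for 11:30-12:30.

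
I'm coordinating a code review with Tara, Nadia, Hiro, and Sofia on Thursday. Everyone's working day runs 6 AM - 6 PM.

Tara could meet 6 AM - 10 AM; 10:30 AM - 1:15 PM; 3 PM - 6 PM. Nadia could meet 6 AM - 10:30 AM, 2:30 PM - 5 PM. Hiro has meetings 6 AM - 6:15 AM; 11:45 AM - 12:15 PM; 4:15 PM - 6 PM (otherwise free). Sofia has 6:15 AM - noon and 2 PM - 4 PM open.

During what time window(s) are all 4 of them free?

Tara free: 06:00-10:00, 10:30-13:15, 15:00-18:00.
Nadia free: 06:00-10:30, 14:30-17:00.
Hiro free: 06:15-11:45, 12:15-16:15 (invert busy blocks within the working day).
Sofia free: 06:15-12:00, 14:00-16:00.
Tara ∩ Nadia: 06:00-10:00, 15:00-17:00.
Tara ∩ Nadia ∩ Hiro: 06:15-10:00, 15:00-16:15.
Tara ∩ Nadia ∩ Hiro ∩ Sofia: 06:15-10:00, 15:00-16:00.
So the common availability across everyone is 06:15-10:00, 15:00-16:00.

06:15-10:00, 15:00-16:00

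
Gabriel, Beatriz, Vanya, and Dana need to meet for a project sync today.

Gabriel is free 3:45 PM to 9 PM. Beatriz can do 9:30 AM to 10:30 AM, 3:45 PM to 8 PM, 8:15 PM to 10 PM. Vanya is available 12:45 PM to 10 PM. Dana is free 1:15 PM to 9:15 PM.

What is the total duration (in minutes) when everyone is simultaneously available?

Gabriel ∩ Beatriz: 15:45-20:00, 20:15-21:00.
Gabriel ∩ Beatriz ∩ Vanya: 15:45-20:00, 20:15-21:00.
Gabriel ∩ Beatriz ∩ Vanya ∩ Dana: 15:45-20:00, 20:15-21:00.
Summing the common windows: 255 + 45 = 300 minutes.

300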